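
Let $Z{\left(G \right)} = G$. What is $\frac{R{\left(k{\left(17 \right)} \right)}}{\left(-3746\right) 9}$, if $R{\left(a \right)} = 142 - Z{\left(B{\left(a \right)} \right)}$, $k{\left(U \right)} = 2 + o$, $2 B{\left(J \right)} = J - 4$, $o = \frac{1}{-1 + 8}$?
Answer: $- \frac{667}{157332} \approx -0.0042394$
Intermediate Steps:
$o = \frac{1}{7} \approx 0.14286$
$B{\left(J \right)} = -2 + \frac{J}{2}$ ($B{\left(J \right)} = \frac{J - 4}{2} = \frac{-4 + J}{2} = -2 + \frac{J}{2}$)
$k{\left(U \right)} = \frac{15}{7}$ ($k{\left(U \right)} = 2 + \frac{1}{7} = \frac{15}{7}$)
$R{\left(a \right)} = 144 - \frac{a}{2}$ ($R{\left(a \right)} = 142 - \left(-2 + \frac{a}{2}\right) = 144 - \frac{a}{2}$)
$\frac{R{\left(k{\left(17 \right)} \right)}}{\left(-3746\right) 9} = \frac{144 - \frac{15}{14}}{\left(-3746\right) 9} = \frac{144 - \frac{15}{14}}{-33714} = \frac{2001}{14} \left(- \frac{1}{33714}\right) = - \frac{667}{157332}$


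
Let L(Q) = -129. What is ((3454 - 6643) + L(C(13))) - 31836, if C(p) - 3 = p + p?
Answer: -35154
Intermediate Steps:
C(p) = 3 + 2*p (C(p) = 3 + (p + p) = 3 + 2*p)
((3454 - 6643) + L(C(13))) - 31836 = ((3454 - 6643) - 129) - 31836 = (-3189 - 129) - 31836 = -3318 - 31836 = -35154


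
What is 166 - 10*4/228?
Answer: 9452/57 ≈ 165.82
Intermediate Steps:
166 - 10*4/228 = 166 - 40*1/228 = 166 - 10/57 = 9452/57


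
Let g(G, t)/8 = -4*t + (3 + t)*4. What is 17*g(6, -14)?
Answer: 1632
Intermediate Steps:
g(G, t) = 96 (g(G, t) = 8*(-4*t + (3 + t)*4) = 8*(-4*t + (12 + 4*t)) = 8*12 = 96)
17*g(6, -14) = 17*96 = 1632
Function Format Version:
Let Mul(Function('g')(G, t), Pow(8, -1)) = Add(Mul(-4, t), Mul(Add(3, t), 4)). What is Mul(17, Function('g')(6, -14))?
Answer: 1632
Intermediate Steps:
Function('g')(G, t) = 96 (Function('g')(G, t) = Mul(8, Add(Mul(-4, t), Mul(Add(3, t), 4))) = Mul(8, Add(Mul(-4, t), Add(12, Mul(4, t)))) = Mul(8, 12) = 96)
Mul(17, Function('g')(6, -14)) = Mul(17, 96) = 1632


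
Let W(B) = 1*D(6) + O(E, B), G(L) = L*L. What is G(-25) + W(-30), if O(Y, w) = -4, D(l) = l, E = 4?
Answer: 627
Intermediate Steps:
G(L) = L²
W(B) = 2 (W(B) = 1*6 - 4 = 6 - 4 = 2)
G(-25) + W(-30) = (-25)² + 2 = 625 + 2 = 627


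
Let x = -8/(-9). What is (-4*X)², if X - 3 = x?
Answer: 19600/81 ≈ 241.98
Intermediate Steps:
x = 8/9 (x = -8*(-⅑) = 8/9 ≈ 0.88889)
X = 35/9 (X = 3 + 8/9 = 35/9 ≈ 3.8889)
(-4*X)² = (-4*35/9)² = (-140/9)² = 19600/81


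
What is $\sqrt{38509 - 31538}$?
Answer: $\sqrt{6971} \approx 83.493$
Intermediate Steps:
$\sqrt{38509 - 31538} = \sqrt{6971}$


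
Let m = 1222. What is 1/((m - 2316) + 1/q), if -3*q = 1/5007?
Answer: -1/16115 ≈ -6.2054e-5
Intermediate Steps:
q = -1/15021 (q = -⅓/5007 = -⅓*1/5007 = -1/15021 ≈ -6.6573e-5)
1/((m - 2316) + 1/q) = 1/((1222 - 2316) + 1/(-1/15021)) = 1/(-1094 - 15021) = 1/(-16115) = -1/16115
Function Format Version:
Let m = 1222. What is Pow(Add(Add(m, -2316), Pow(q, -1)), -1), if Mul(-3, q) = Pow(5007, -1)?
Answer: Rational(-1, 16115) ≈ -6.2054e-5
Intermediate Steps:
q = Rational(-1, 15021) (q = Mul(Rational(-1, 3), Pow(5007, -1)) = Mul(Rational(-1, 3), Rational(1, 5007)) = Rational(-1, 15021) ≈ -6.6573e-5)
Pow(Add(Add(m, -2316), Pow(q, -1)), -1) = Pow(Add(Add(1222, -2316), Pow(Rational(-1, 15021), -1)), -1) = Pow(Add(-1094, -15021), -1) = Pow(-16115, -1) = Rational(-1, 16115)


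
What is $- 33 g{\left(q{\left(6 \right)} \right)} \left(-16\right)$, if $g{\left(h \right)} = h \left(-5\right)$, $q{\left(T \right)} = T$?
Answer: $-15840$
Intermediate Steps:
$g{\left(h \right)} = - 5 h$
$- 33 g{\left(q{\left(6 \right)} \right)} \left(-16\right) = - 33 \left(\left(-5\right) 6\right) \left(-16\right) = \left(-33\right) \left(-30\right) \left(-16\right) = 990 \left(-16\right) = -15840$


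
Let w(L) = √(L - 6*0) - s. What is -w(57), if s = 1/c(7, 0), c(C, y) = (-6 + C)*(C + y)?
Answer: ⅐ - √57 ≈ -7.4070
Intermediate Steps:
s = ⅐ (s = 1/(7² - 6*7 - 6*0 + 7*0) = 1/(49 - 42 + 0 + 0) = 1/7 = ⅐ ≈ 0.14286)
w(L) = -⅐ + √L (w(L) = √(L - 6*0) - 1*⅐ = √(L + 0) - ⅐ = √L - ⅐ = -⅐ + √L)
-w(57) = -(-⅐ + √57) = ⅐ - √57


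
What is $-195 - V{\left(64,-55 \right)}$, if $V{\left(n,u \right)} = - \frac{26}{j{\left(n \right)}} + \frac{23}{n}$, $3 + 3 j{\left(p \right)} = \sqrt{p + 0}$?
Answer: $- \frac{57523}{320} \approx -179.76$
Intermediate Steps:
$j{\left(p \right)} = -1 + \frac{\sqrt{p}}{3}$ ($j{\left(p \right)} = -1 + \frac{\sqrt{p + 0}}{3} = -1 + \frac{\sqrt{p}}{3}$)
$V{\left(n,u \right)} = - \frac{26}{-1 + \frac{\sqrt{n}}{3}} + \frac{23}{n}$
$-195 - V{\left(64,-55 \right)} = -195 - \frac{-69 - 4992 + 23 \sqrt{64}}{64 \left(-3 + \sqrt{64}\right)} = -195 - \frac{-69 - 4992 + 23 \cdot 8}{64 \left(-3 + 8\right)} = -195 - \frac{-69 - 4992 + 184}{64 \cdot 5} = -195 - \frac{1}{64} \cdot \frac{1}{5} \left(-4877\right) = -195 - - \frac{4877}{320} = -195 + \frac{4877}{320} = - \frac{57523}{320}$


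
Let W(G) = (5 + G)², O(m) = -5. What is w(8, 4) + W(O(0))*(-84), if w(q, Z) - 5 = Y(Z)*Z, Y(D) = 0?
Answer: 5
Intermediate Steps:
w(q, Z) = 5 (w(q, Z) = 5 + 0*Z = 5 + 0 = 5)
w(8, 4) + W(O(0))*(-84) = 5 + (5 - 5)²*(-84) = 5 + 0²*(-84) = 5 + 0*(-84) = 5 + 0 = 5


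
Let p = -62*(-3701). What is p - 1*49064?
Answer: 180398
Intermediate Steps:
p = 229462
p - 1*49064 = 229462 - 1*49064 = 229462 - 49064 = 180398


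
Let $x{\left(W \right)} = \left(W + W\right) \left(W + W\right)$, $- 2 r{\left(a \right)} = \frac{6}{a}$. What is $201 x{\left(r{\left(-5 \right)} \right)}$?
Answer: $\frac{7236}{25} \approx 289.44$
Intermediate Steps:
$r{\left(a \right)} = - \frac{3}{a}$ ($r{\left(a \right)} = - \frac{6 \frac{1}{a}}{2} = - \frac{3}{a}$)
$x{\left(W \right)} = 4 W^{2}$ ($x{\left(W \right)} = 2 W 2 W = 4 W^{2}$)
$201 x{\left(r{\left(-5 \right)} \right)} = 201 \cdot 4 \left(- \frac{3}{-5}\right)^{2} = 201 \cdot 4 \left(\left(-3\right) \left(- \frac{1}{5}\right)\right)^{2} = 201 \cdot 4 \left(\frac{3}{5}\right)^{2} = 201 \cdot 4 \cdot \frac{9}{25} = 201 \cdot \frac{36}{25} = \frac{7236}{25}$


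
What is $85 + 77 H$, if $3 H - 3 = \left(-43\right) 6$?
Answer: $-6460$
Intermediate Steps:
$H = -85$ ($H = 1 + \frac{\left(-43\right) 6}{3} = 1 + \frac{1}{3} \left(-258\right) = 1 - 86 = -85$)
$85 + 77 H = 85 + 77 \left(-85\right) = 85 - 6545 = -6460$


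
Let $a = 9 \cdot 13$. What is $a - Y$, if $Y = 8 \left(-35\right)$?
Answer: $397$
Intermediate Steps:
$Y = -280$
$a = 117$
$a - Y = 117 - -280 = 117 + 280 = 397$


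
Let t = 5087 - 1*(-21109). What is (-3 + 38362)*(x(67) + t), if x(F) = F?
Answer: 1007422417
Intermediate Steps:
t = 26196 (t = 5087 + 21109 = 26196)
(-3 + 38362)*(x(67) + t) = (-3 + 38362)*(67 + 26196) = 38359*26263 = 1007422417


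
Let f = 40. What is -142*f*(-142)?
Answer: 806560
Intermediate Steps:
-142*f*(-142) = -142*40*(-142) = -5680*(-142) = 806560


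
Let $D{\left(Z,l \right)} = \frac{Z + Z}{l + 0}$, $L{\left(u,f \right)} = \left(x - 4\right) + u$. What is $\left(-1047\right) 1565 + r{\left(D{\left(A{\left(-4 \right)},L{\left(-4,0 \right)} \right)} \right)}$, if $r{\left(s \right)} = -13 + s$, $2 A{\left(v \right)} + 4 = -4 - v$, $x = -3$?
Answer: $- \frac{18024244}{11} \approx -1.6386 \cdot 10^{6}$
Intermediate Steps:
$L{\left(u,f \right)} = -7 + u$ ($L{\left(u,f \right)} = \left(-3 - 4\right) + u = -7 + u$)
$A{\left(v \right)} = -4 - \frac{v}{2}$ ($A{\left(v \right)} = -2 + \frac{-4 - v}{2} = -2 - \left(2 + \frac{v}{2}\right) = -4 - \frac{v}{2}$)
$D{\left(Z,l \right)} = \frac{2 Z}{l}$
$\left(-1047\right) 1565 + r{\left(D{\left(A{\left(-4 \right)},L{\left(-4,0 \right)} \right)} \right)} = \left(-1047\right) 1565 - \left(13 - \frac{2 \left(-4 - -2\right)}{-7 - 4}\right) = -1638555 - \left(13 - \frac{2 \left(-4 + 2\right)}{-11}\right) = -1638555 - \left(13 + 4 \left(- \frac{1}{11}\right)\right) = -1638555 + \left(-13 + \frac{4}{11}\right) = -1638555 - \frac{139}{11} = - \frac{18024244}{11}$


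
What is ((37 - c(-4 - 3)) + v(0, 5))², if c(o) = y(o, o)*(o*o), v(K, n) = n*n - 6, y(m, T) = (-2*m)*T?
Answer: 23600164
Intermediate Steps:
y(m, T) = -2*T*m
v(K, n) = -6 + n² (v(K, n) = n² - 6 = -6 + n²)
c(o) = -2*o⁴ (c(o) = (-2*o*o)*(o*o) = (-2*o²)*o² = -2*o⁴)
((37 - c(-4 - 3)) + v(0, 5))² = ((37 - (-2)*(-4 - 3)⁴) + (-6 + 5²))² = ((37 - (-2)*(-7)⁴) + (-6 + 25))² = ((37 - (-2)*2401) + 19)² = ((37 - 1*(-4802)) + 19)² = ((37 + 4802) + 19)² = (4839 + 19)² = 4858² = 23600164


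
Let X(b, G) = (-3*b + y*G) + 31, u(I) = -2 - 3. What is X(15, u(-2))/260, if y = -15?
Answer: 61/260 ≈ 0.23462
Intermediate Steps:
u(I) = -5
X(b, G) = 31 - 15*G - 3*b (X(b, G) = (-3*b - 15*G) + 31 = (-15*G - 3*b) + 31 = 31 - 15*G - 3*b)
X(15, u(-2))/260 = (31 - 15*(-5) - 3*15)/260 = (31 + 75 - 45)*(1/260) = 61*(1/260) = 61/260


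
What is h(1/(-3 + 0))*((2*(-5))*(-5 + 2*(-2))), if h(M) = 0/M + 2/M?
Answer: -540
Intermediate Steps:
h(M) = 2/M (h(M) = 0 + 2/M = 2/M)
h(1/(-3 + 0))*((2*(-5))*(-5 + 2*(-2))) = (2/((1/(-3 + 0))))*((2*(-5))*(-5 + 2*(-2))) = (2/((1/(-3))))*(-10*(-5 - 4)) = (2/((-⅓*1)))*(-10*(-9)) = (2/(-⅓))*90 = (2*(-3))*90 = -6*90 = -540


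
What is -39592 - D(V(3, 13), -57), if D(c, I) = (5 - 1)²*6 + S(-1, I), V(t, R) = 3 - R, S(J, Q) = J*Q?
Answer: -39745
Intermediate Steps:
D(c, I) = 96 - I (D(c, I) = (5 - 1)²*6 - I = 4²*6 - I = 16*6 - I = 96 - I)
-39592 - D(V(3, 13), -57) = -39592 - (96 - 1*(-57)) = -39592 - (96 + 57) = -39592 - 1*153 = -39592 - 153 = -39745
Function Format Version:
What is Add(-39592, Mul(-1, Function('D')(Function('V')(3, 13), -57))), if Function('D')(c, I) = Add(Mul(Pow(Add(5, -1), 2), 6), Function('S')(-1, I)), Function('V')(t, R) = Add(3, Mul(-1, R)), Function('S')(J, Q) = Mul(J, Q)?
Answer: -39745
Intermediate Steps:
Function('D')(c, I) = Add(96, Mul(-1, I)) (Function('D')(c, I) = Add(Mul(Pow(Add(5, -1), 2), 6), Mul(-1, I)) = Add(Mul(Pow(4, 2), 6), Mul(-1, I)) = Add(Mul(16, 6), Mul(-1, I)) = Add(96, Mul(-1, I)))
Add(-39592, Mul(-1, Function('D')(Function('V')(3, 13), -57))) = Add(-39592, Mul(-1, Add(96, Mul(-1, -57)))) = Add(-39592, Mul(-1, Add(96, 57))) = Add(-39592, Mul(-1, 153)) = Add(-39592, -153) = -39745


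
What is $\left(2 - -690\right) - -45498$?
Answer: $46190$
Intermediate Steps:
$\left(2 - -690\right) - -45498 = \left(2 + 690\right) + 45498 = 692 + 45498 = 46190$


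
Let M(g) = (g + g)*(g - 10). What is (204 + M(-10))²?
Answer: 364816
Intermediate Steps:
M(g) = 2*g*(-10 + g) (M(g) = (2*g)*(-10 + g) = 2*g*(-10 + g))
(204 + M(-10))² = (204 + 2*(-10)*(-10 - 10))² = (204 + 2*(-10)*(-20))² = (204 + 400)² = 604² = 364816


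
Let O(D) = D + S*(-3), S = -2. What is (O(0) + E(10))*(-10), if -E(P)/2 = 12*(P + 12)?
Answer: 5220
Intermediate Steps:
O(D) = 6 + D (O(D) = D - 2*(-3) = D + 6 = 6 + D)
E(P) = -288 - 24*P (E(P) = -24*(P + 12) = -24*(12 + P) = -2*(144 + 12*P) = -288 - 24*P)
(O(0) + E(10))*(-10) = ((6 + 0) + (-288 - 24*10))*(-10) = (6 + (-288 - 240))*(-10) = (6 - 528)*(-10) = -522*(-10) = 5220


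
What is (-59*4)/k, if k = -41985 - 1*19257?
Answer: 2/519 ≈ 0.0038536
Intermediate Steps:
k = -61242 (k = -41985 - 19257 = -61242)
(-59*4)/k = -59*4/(-61242) = -236*(-1/61242) = 2/519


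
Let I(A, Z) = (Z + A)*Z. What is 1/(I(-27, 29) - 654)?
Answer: -1/596 ≈ -0.0016779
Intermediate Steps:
I(A, Z) = Z*(A + Z) (I(A, Z) = (A + Z)*Z = Z*(A + Z))
1/(I(-27, 29) - 654) = 1/(29*(-27 + 29) - 654) = 1/(29*2 - 654) = 1/(58 - 654) = 1/(-596) = -1/596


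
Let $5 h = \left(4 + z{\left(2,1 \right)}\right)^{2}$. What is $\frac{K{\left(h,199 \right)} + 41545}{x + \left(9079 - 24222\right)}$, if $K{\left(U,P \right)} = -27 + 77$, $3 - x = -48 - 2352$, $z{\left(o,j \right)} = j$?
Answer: $- \frac{8319}{2548} \approx -3.2649$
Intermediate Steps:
$x = 2403$ ($x = 3 - \left(-48 - 2352\right) = 3 - -2400 = 3 + 2400 = 2403$)
$h = 5$ ($h = \frac{\left(4 + 1\right)^{2}}{5} = \frac{5^{2}}{5} = \frac{1}{5} \cdot 25 = 5$)
$K{\left(U,P \right)} = 50$
$\frac{K{\left(h,199 \right)} + 41545}{x + \left(9079 - 24222\right)} = \frac{50 + 41545}{2403 + \left(9079 - 24222\right)} = \frac{41595}{2403 + \left(9079 - 24222\right)} = \frac{41595}{2403 - 15143} = \frac{41595}{-12740} = 41595 \left(- \frac{1}{12740}\right) = - \frac{8319}{2548}$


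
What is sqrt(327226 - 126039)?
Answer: sqrt(201187) ≈ 448.54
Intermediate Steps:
sqrt(327226 - 126039) = sqrt(201187)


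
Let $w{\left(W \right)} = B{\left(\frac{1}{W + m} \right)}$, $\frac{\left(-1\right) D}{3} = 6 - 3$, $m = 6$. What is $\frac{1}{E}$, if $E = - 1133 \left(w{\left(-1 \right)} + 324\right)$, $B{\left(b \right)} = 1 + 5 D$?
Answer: $- \frac{1}{317240} \approx -3.1522 \cdot 10^{-6}$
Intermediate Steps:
$D = -9$ ($D = - 3 \left(6 - 3\right) = \left(-3\right) 3 = -9$)
$B{\left(b \right)} = -44$ ($B{\left(b \right)} = 1 + 5 \left(-9\right) = 1 - 45 = -44$)
$w{\left(W \right)} = -44$
$E = -317240$ ($E = - 1133 \left(-44 + 324\right) = \left(-1133\right) 280 = -317240$)
$\frac{1}{E} = \frac{1}{-317240} = - \frac{1}{317240}$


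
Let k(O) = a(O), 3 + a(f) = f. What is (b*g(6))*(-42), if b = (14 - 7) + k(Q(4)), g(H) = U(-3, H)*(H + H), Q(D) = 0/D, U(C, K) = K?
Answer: -12096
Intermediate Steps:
a(f) = -3 + f
Q(D) = 0
k(O) = -3 + O
g(H) = 2*H² (g(H) = H*(H + H) = H*(2*H) = 2*H²)
b = 4 (b = (14 - 7) + (-3 + 0) = 7 - 3 = 4)
(b*g(6))*(-42) = (4*(2*6²))*(-42) = (4*(2*36))*(-42) = (4*72)*(-42) = 288*(-42) = -12096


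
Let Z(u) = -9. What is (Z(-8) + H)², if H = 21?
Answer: 144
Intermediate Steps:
(Z(-8) + H)² = (-9 + 21)² = 12² = 144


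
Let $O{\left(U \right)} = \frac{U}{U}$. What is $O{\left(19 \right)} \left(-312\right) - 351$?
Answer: $-663$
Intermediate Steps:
$O{\left(U \right)} = 1$
$O{\left(19 \right)} \left(-312\right) - 351 = 1 \left(-312\right) - 351 = -312 - 351 = -663$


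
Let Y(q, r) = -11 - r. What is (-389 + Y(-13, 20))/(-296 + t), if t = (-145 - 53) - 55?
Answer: 140/183 ≈ 0.76503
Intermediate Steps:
t = -253 (t = -198 - 55 = -253)
(-389 + Y(-13, 20))/(-296 + t) = (-389 + (-11 - 1*20))/(-296 - 253) = (-389 + (-11 - 20))/(-549) = (-389 - 31)*(-1/549) = -420*(-1/549) = 140/183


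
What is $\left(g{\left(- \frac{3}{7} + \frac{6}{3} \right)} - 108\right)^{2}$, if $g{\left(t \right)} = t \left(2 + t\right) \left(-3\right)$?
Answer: $\frac{37417689}{2401} \approx 15584.0$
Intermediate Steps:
$g{\left(t \right)} = t \left(-6 - 3 t\right)$
$\left(g{\left(- \frac{3}{7} + \frac{6}{3} \right)} - 108\right)^{2} = \left(- 3 \left(- \frac{3}{7} + \frac{6}{3}\right) \left(2 + \left(- \frac{3}{7} + \frac{6}{3}\right)\right) - 108\right)^{2} = \left(- 3 \left(\left(-3\right) \frac{1}{7} + 6 \cdot \frac{1}{3}\right) \left(2 + \left(\left(-3\right) \frac{1}{7} + 6 \cdot \frac{1}{3}\right)\right) - 108\right)^{2} = \left(- 3 \left(- \frac{3}{7} + 2\right) \left(2 + \left(- \frac{3}{7} + 2\right)\right) - 108\right)^{2} = \left(\left(-3\right) \frac{11}{7} \left(2 + \frac{11}{7}\right) - 108\right)^{2} = \left(\left(-3\right) \frac{11}{7} \cdot \frac{25}{7} - 108\right)^{2} = \left(- \frac{825}{49} - 108\right)^{2} = \left(- \frac{6117}{49}\right)^{2} = \frac{37417689}{2401}$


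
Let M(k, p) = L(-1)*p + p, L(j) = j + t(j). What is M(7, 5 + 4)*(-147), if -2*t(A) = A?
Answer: -1323/2 ≈ -661.50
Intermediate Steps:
t(A) = -A/2
L(j) = j/2 (L(j) = j - j/2 = j/2)
M(k, p) = p/2 (M(k, p) = ((½)*(-1))*p + p = -p/2 + p = p/2)
M(7, 5 + 4)*(-147) = ((5 + 4)/2)*(-147) = ((½)*9)*(-147) = (9/2)*(-147) = -1323/2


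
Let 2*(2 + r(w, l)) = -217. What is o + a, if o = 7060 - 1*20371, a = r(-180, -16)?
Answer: -26843/2 ≈ -13422.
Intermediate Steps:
r(w, l) = -221/2 (r(w, l) = -2 + (1/2)*(-217) = -2 - 217/2 = -221/2)
a = -221/2 ≈ -110.50
o = -13311 (o = 7060 - 20371 = -13311)
o + a = -13311 - 221/2 = -26843/2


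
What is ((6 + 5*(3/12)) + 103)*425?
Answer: 187425/4 ≈ 46856.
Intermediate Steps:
((6 + 5*(3/12)) + 103)*425 = ((6 + 5*(3*(1/12))) + 103)*425 = ((6 + 5*(¼)) + 103)*425 = ((6 + 5/4) + 103)*425 = (29/4 + 103)*425 = (441/4)*425 = 187425/4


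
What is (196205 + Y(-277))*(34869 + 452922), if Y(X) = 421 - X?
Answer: 96047511273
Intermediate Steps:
(196205 + Y(-277))*(34869 + 452922) = (196205 + (421 - 1*(-277)))*(34869 + 452922) = (196205 + (421 + 277))*487791 = (196205 + 698)*487791 = 196903*487791 = 96047511273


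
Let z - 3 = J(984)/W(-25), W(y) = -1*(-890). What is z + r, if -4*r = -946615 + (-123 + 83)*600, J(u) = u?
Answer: 431930983/1780 ≈ 2.4266e+5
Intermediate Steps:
W(y) = 890
z = 1827/445 (z = 3 + 984/890 = 3 + 984*(1/890) = 3 + 492/445 = 1827/445 ≈ 4.1056)
r = 970615/4 (r = -(-946615 + (-123 + 83)*600)/4 = -(-946615 - 40*600)/4 = -(-946615 - 24000)/4 = -¼*(-970615) = 970615/4 ≈ 2.4265e+5)
z + r = 1827/445 + 970615/4 = 431930983/1780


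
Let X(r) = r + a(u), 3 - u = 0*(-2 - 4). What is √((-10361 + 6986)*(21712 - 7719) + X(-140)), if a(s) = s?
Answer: 4*I*√2951657 ≈ 6872.2*I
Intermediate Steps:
u = 3 (u = 3 - 0*(-2 - 4) = 3 - 0*(-6) = 3 - 1*0 = 3 + 0 = 3)
X(r) = 3 + r (X(r) = r + 3 = 3 + r)
√((-10361 + 6986)*(21712 - 7719) + X(-140)) = √((-10361 + 6986)*(21712 - 7719) + (3 - 140)) = √(-3375*13993 - 137) = √(-47226375 - 137) = √(-47226512) = 4*I*√2951657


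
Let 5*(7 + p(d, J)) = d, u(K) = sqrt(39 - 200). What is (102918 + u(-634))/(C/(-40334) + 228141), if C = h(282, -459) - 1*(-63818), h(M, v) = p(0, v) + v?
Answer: 122091018/270640463 + 20167*I*sqrt(161)/4600887871 ≈ 0.45112 + 5.5618e-5*I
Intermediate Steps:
u(K) = I*sqrt(161) (u(K) = sqrt(-161) = I*sqrt(161))
p(d, J) = -7 + d/5
h(M, v) = -7 + v (h(M, v) = (-7 + (1/5)*0) + v = (-7 + 0) + v = -7 + v)
C = 63352 (C = (-7 - 459) - 1*(-63818) = -466 + 63818 = 63352)
(102918 + u(-634))/(C/(-40334) + 228141) = (102918 + I*sqrt(161))/(63352/(-40334) + 228141) = (102918 + I*sqrt(161))/(63352*(-1/40334) + 228141) = (102918 + I*sqrt(161))/(-31676/20167 + 228141) = (102918 + I*sqrt(161))/(4600887871/20167) = (102918 + I*sqrt(161))*(20167/4600887871) = 122091018/270640463 + 20167*I*sqrt(161)/4600887871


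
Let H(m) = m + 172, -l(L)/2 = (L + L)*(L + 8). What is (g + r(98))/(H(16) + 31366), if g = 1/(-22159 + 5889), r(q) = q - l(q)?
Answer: 225881833/171127860 ≈ 1.3200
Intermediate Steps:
l(L) = -4*L*(8 + L) (l(L) = -2*(L + L)*(L + 8) = -2*2*L*(8 + L) = -4*L*(8 + L))
r(q) = q + 4*q*(8 + q) (r(q) = q - (-4)*q*(8 + q) = q + 4*q*(8 + q))
g = -1/16270 (g = 1/(-16270) = -1/16270 ≈ -6.1463e-5)
H(m) = 172 + m
(g + r(98))/(H(16) + 31366) = (-1/16270 + 98*(33 + 4*98))/((172 + 16) + 31366) = (-1/16270 + 98*(33 + 392))/(188 + 31366) = (-1/16270 + 98*425)/31554 = (-1/16270 + 41650)*(1/31554) = (677645499/16270)*(1/31554) = 225881833/171127860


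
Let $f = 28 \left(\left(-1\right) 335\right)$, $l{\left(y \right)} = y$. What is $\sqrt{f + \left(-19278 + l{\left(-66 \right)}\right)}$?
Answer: $2 i \sqrt{7181} \approx 169.48 i$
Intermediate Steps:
$f = -9380$ ($f = 28 \left(-335\right) = -9380$)
$\sqrt{f + \left(-19278 + l{\left(-66 \right)}\right)} = \sqrt{-9380 - 19344} = \sqrt{-28724} = 2 i \sqrt{7181}$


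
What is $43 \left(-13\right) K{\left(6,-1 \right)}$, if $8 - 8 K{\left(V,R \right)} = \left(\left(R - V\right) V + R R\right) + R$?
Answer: $- \frac{13975}{4} \approx -3493.8$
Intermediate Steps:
$K{\left(V,R \right)} = 1 - \frac{R}{8} - \frac{R^{2}}{8} - \frac{V \left(R - V\right)}{8}$ ($K{\left(V,R \right)} = 1 - \frac{\left(\left(R - V\right) V + R R\right) + R}{8} = 1 - \frac{\left(V \left(R - V\right) + R^{2}\right) + R}{8} = 1 - \frac{\left(R^{2} + V \left(R - V\right)\right) + R}{8} = 1 - \frac{R + R^{2} + V \left(R - V\right)}{8} = 1 - \left(\frac{R}{8} + \frac{R^{2}}{8} + \frac{V \left(R - V\right)}{8}\right) = 1 - \frac{R}{8} - \frac{R^{2}}{8} - \frac{V \left(R - V\right)}{8}$)
$43 \left(-13\right) K{\left(6,-1 \right)} = 43 \left(-13\right) \left(1 - - \frac{1}{8} - \frac{\left(-1\right)^{2}}{8} + \frac{6^{2}}{8} - \left(- \frac{1}{8}\right) 6\right) = - 559 \left(1 + \frac{1}{8} - \frac{1}{8} + \frac{1}{8} \cdot 36 + \frac{3}{4}\right) = - 559 \left(1 + \frac{1}{8} - \frac{1}{8} + \frac{9}{2} + \frac{3}{4}\right) = \left(-559\right) \frac{25}{4} = - \frac{13975}{4}$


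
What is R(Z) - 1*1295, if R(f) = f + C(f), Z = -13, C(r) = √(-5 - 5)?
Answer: -1308 + I*√10 ≈ -1308.0 + 3.1623*I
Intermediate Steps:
C(r) = I*√10 (C(r) = √(-10) = I*√10)
R(f) = f + I*√10
R(Z) - 1*1295 = (-13 + I*√10) - 1*1295 = (-13 + I*√10) - 1295 = -1308 + I*√10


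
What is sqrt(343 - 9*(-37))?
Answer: 26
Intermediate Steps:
sqrt(343 - 9*(-37)) = sqrt(343 + 333) = sqrt(676) = 26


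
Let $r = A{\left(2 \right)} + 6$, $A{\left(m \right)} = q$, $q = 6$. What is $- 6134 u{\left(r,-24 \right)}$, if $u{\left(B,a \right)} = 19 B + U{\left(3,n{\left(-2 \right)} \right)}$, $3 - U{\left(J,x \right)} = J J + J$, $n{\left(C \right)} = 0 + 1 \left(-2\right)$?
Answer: $-1343346$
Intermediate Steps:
$A{\left(m \right)} = 6$
$r = 12$ ($r = 6 + 6 = 12$)
$n{\left(C \right)} = -2$ ($n{\left(C \right)} = 0 - 2 = -2$)
$U{\left(J,x \right)} = 3 - J - J^{2}$ ($U{\left(J,x \right)} = 3 - \left(J J + J\right) = 3 - \left(J^{2} + J\right) = 3 - \left(J + J^{2}\right) = 3 - J - J^{2}$)
$u{\left(B,a \right)} = -9 + 19 B$ ($u{\left(B,a \right)} = 19 B - 9 = -9 + 19 B$)
$- 6134 u{\left(r,-24 \right)} = - 6134 \left(-9 + 19 \cdot 12\right) = - 6134 \left(-9 + 228\right) = \left(-6134\right) 219 = -1343346$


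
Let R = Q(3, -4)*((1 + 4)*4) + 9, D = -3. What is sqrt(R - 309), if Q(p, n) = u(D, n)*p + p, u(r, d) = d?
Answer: 4*I*sqrt(30) ≈ 21.909*I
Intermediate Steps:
Q(p, n) = p + n*p (Q(p, n) = n*p + p = p + n*p)
R = -171 (R = (3*(1 - 4))*((1 + 4)*4) + 9 = (3*(-3))*(5*4) + 9 = -9*20 + 9 = -180 + 9 = -171)
sqrt(R - 309) = sqrt(-171 - 309) = sqrt(-480) = 4*I*sqrt(30)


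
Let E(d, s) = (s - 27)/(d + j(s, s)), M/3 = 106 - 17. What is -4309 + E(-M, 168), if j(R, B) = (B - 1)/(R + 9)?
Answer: -202944385/47092 ≈ -4309.5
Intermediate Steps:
M = 267 (M = 3*(106 - 17) = 3*89 = 267)
j(R, B) = (-1 + B)/(9 + R)
E(d, s) = (-27 + s)/(d + (-1 + s)/(9 + s)) (E(d, s) = (s - 27)/(d + (-1 + s)/(9 + s)) = (-27 + s)/(d + (-1 + s)/(9 + s)))
-4309 + E(-M, 168) = -4309 + (-27 + 168)*(9 + 168)/(-1 + 168 + (-1*267)*(9 + 168)) = -4309 + 141*177/(-1 + 168 - 267*177) = -4309 + 141*177/(-1 + 168 - 47259) = -4309 + 141*177/(-47092) = -4309 - 1/47092*141*177 = -4309 - 24957/47092 = -202944385/47092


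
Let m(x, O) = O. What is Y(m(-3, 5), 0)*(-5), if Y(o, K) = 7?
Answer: -35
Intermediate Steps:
Y(m(-3, 5), 0)*(-5) = 7*(-5) = -35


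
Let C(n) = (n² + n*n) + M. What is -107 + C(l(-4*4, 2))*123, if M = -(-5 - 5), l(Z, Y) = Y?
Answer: 2107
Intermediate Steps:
M = 10 (M = -1*(-10) = 10)
C(n) = 10 + 2*n² (C(n) = (n² + n*n) + 10 = (n² + n²) + 10 = 2*n² + 10 = 10 + 2*n²)
-107 + C(l(-4*4, 2))*123 = -107 + (10 + 2*2²)*123 = -107 + (10 + 2*4)*123 = -107 + (10 + 8)*123 = -107 + 18*123 = -107 + 2214 = 2107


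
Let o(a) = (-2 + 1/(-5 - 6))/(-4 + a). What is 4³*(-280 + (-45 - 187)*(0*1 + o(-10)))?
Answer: -1550592/77 ≈ -20138.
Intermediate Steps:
o(a) = -23/(11*(-4 + a)) (o(a) = (-2 + 1/(-11))/(-4 + a) = (-2 - 1/11)/(-4 + a) = -23/(11*(-4 + a)))
4³*(-280 + (-45 - 187)*(0*1 + o(-10))) = 4³*(-280 + (-45 - 187)*(0*1 - 23/(-44 + 11*(-10)))) = 64*(-280 - 232*(0 - 23/(-44 - 110))) = 64*(-280 - 232*(0 - 23/(-154))) = 64*(-280 - 232*(0 - 23*(-1/154))) = 64*(-280 - 232*(0 + 23/154)) = 64*(-280 - 232*23/154) = 64*(-280 - 2668/77) = 64*(-24228/77) = -1550592/77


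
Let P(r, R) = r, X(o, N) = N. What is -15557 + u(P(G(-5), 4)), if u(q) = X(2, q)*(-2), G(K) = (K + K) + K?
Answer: -15527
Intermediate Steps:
G(K) = 3*K (G(K) = 2*K + K = 3*K)
u(q) = -2*q (u(q) = q*(-2) = -2*q)
-15557 + u(P(G(-5), 4)) = -15557 - 6*(-5) = -15557 - 2*(-15) = -15557 + 30 = -15527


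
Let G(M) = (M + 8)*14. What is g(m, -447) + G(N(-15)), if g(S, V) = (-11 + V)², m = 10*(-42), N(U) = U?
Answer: 209666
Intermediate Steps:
G(M) = 112 + 14*M (G(M) = (8 + M)*14 = 112 + 14*M)
m = -420
g(m, -447) + G(N(-15)) = (-11 - 447)² + (112 + 14*(-15)) = (-458)² + (112 - 210) = 209764 - 98 = 209666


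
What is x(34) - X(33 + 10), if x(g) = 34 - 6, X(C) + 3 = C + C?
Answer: -55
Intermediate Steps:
X(C) = -3 + 2*C (X(C) = -3 + (C + C) = -3 + 2*C)
x(g) = 28
x(34) - X(33 + 10) = 28 - (-3 + 2*(33 + 10)) = 28 - (-3 + 2*43) = 28 - (-3 + 86) = 28 - 1*83 = 28 - 83 = -55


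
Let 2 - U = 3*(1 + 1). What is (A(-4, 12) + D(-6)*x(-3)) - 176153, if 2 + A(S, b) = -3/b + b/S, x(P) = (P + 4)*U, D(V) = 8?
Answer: -704761/4 ≈ -1.7619e+5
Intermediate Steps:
U = -4 (U = 2 - 3*(1 + 1) = 2 - 3*2 = 2 - 1*6 = 2 - 6 = -4)
x(P) = -16 - 4*P (x(P) = (P + 4)*(-4) = (4 + P)*(-4) = -16 - 4*P)
A(S, b) = -2 - 3/b + b/S (A(S, b) = -2 + (-3/b + b/S) = -2 - 3/b + b/S)
(A(-4, 12) + D(-6)*x(-3)) - 176153 = ((-2 - 3/12 + 12/(-4)) + 8*(-16 - 4*(-3))) - 176153 = ((-2 - 3*1/12 + 12*(-1/4)) + 8*(-16 + 12)) - 176153 = ((-2 - 1/4 - 3) + 8*(-4)) - 176153 = (-21/4 - 32) - 176153 = -149/4 - 176153 = -704761/4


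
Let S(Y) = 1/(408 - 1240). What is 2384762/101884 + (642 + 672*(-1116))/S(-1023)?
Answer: 31758564409021/50942 ≈ 6.2343e+8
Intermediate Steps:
S(Y) = -1/832 (S(Y) = 1/(-832) = -1/832)
2384762/101884 + (642 + 672*(-1116))/S(-1023) = 2384762/101884 + (642 + 672*(-1116))/(-1/832) = 2384762*(1/101884) + (642 - 749952)*(-832) = 1192381/50942 - 749310*(-832) = 1192381/50942 + 623425920 = 31758564409021/50942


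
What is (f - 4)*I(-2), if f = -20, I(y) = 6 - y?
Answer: -192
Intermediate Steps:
(f - 4)*I(-2) = (-20 - 4)*(6 - 1*(-2)) = -24*(6 + 2) = -24*8 = -192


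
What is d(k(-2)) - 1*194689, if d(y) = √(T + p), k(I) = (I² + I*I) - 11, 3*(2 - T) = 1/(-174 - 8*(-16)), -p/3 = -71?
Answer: -194689 + √4094598/138 ≈ -1.9467e+5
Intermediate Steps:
p = 213 (p = -3*(-71) = 213)
T = 277/138 (T = 2 - 1/(3*(-174 - 8*(-16))) = 2 - 1/(3*(-174 + 128)) = 2 - ⅓/(-46) = 2 - ⅓*(-1/46) = 2 + 1/138 = 277/138 ≈ 2.0072)
k(I) = -11 + 2*I² (k(I) = (I² + I²) - 11 = 2*I² - 11 = -11 + 2*I²)
d(y) = √4094598/138 (d(y) = √(277/138 + 213) = √(29671/138) = √4094598/138)
d(k(-2)) - 1*194689 = √4094598/138 - 1*194689 = √4094598/138 - 194689 = -194689 + √4094598/138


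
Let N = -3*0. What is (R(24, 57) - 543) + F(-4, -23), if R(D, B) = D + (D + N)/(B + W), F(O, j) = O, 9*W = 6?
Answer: -90407/173 ≈ -522.58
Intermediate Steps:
W = ⅔ (W = (⅑)*6 = ⅔ ≈ 0.66667)
N = 0
R(D, B) = D + D/(⅔ + B) (R(D, B) = D + (D + 0)/(B + ⅔) = D + D/(⅔ + B))
(R(24, 57) - 543) + F(-4, -23) = (24*(5 + 3*57)/(2 + 3*57) - 543) - 4 = (24*(5 + 171)/(2 + 171) - 543) - 4 = (24*176/173 - 543) - 4 = (24*(1/173)*176 - 543) - 4 = (4224/173 - 543) - 4 = -89715/173 - 4 = -90407/173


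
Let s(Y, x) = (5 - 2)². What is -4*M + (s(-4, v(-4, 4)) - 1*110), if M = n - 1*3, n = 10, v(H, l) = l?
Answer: -129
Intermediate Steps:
s(Y, x) = 9 (s(Y, x) = 3² = 9)
M = 7 (M = 10 - 1*3 = 10 - 3 = 7)
-4*M + (s(-4, v(-4, 4)) - 1*110) = -4*7 + (9 - 1*110) = -28 + (9 - 110) = -28 - 101 = -129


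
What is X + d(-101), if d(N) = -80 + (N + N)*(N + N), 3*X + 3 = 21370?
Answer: 143539/3 ≈ 47846.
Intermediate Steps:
X = 21367/3 (X = -1 + (⅓)*21370 = -1 + 21370/3 = 21367/3 ≈ 7122.3)
d(N) = -80 + 4*N² (d(N) = -80 + (2*N)*(2*N) = -80 + 4*N²)
X + d(-101) = 21367/3 + (-80 + 4*(-101)²) = 21367/3 + (-80 + 4*10201) = 21367/3 + (-80 + 40804) = 21367/3 + 40724 = 143539/3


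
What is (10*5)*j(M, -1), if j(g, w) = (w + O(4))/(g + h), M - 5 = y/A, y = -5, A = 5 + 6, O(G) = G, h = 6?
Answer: 825/58 ≈ 14.224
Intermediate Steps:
A = 11
M = 50/11 (M = 5 - 5/11 = 50/11 ≈ 4.5455)
j(g, w) = (4 + w)/(6 + g) (j(g, w) = (w + 4)/(g + 6) = (4 + w)/(6 + g))
(10*5)*j(M, -1) = (10*5)*((4 - 1)/(6 + 50/11)) = 50*(3/(116/11)) = 50*((11/116)*3) = 50*(33/116) = 825/58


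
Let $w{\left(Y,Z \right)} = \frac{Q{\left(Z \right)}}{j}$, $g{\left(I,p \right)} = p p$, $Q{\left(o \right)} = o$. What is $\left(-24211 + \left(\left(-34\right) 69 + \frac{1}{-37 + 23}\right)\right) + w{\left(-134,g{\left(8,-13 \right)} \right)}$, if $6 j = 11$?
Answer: $- \frac{4075593}{154} \approx -26465.0$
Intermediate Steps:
$j = \frac{11}{6}$ ($j = \frac{1}{6} \cdot 11 = \frac{11}{6} \approx 1.8333$)
$g{\left(I,p \right)} = p^{2}$
$w{\left(Y,Z \right)} = \frac{6 Z}{11}$ ($w{\left(Y,Z \right)} = \frac{Z}{\frac{11}{6}} = Z \frac{6}{11} = \frac{6 Z}{11}$)
$\left(-24211 + \left(\left(-34\right) 69 + \frac{1}{-37 + 23}\right)\right) + w{\left(-134,g{\left(8,-13 \right)} \right)} = \left(-24211 + \left(\left(-34\right) 69 + \frac{1}{-37 + 23}\right)\right) + \frac{6 \left(-13\right)^{2}}{11} = \left(-24211 - \left(2346 - \frac{1}{-14}\right)\right) + \frac{6}{11} \cdot 169 = \left(-24211 - \frac{32845}{14}\right) + \frac{1014}{11} = - \frac{371799}{14} + \frac{1014}{11} = - \frac{4075593}{154}$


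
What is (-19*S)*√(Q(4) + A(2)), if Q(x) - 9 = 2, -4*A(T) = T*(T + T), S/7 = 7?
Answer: -2793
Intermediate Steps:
S = 49 (S = 7*7 = 49)
A(T) = -T²/2 (A(T) = -T*(T + T)/4 = -T*2*T/4 = -T²/2)
Q(x) = 11 (Q(x) = 9 + 2 = 11)
(-19*S)*√(Q(4) + A(2)) = (-19*49)*√(11 - ½*2²) = -931*√(11 - ½*4) = -931*√(11 - 2) = -931*√9 = -931*3 = -2793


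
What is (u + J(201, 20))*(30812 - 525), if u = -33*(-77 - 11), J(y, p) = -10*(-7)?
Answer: 90073538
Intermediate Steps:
J(y, p) = 70
u = 2904 (u = -33*(-88) = 2904)
(u + J(201, 20))*(30812 - 525) = (2904 + 70)*(30812 - 525) = 2974*30287 = 90073538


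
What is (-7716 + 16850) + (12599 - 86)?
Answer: 21647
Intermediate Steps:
(-7716 + 16850) + (12599 - 86) = 9134 + 12513 = 21647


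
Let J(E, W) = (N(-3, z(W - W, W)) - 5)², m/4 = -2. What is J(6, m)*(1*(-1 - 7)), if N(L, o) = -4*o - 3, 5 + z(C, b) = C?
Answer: -1152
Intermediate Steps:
m = -8 (m = 4*(-2) = -8)
z(C, b) = -5 + C
N(L, o) = -3 - 4*o
J(E, W) = 144 (J(E, W) = ((-3 - 4*(-5 + (W - W))) - 5)² = ((-3 - 4*(-5 + 0)) - 5)² = ((-3 - 4*(-5)) - 5)² = ((-3 + 20) - 5)² = (17 - 5)² = 12² = 144)
J(6, m)*(1*(-1 - 7)) = 144*(1*(-1 - 7)) = 144*(1*(-8)) = 144*(-8) = -1152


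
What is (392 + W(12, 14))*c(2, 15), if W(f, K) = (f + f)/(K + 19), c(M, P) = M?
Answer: 8640/11 ≈ 785.45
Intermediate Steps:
W(f, K) = 2*f/(19 + K) (W(f, K) = (2*f)/(19 + K) = 2*f/(19 + K))
(392 + W(12, 14))*c(2, 15) = (392 + 2*12/(19 + 14))*2 = (392 + 2*12/33)*2 = (392 + 2*12*(1/33))*2 = (392 + 8/11)*2 = (4320/11)*2 = 8640/11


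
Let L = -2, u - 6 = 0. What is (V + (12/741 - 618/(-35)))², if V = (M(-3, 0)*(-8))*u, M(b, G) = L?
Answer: 965711082436/74736025 ≈ 12922.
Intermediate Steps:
u = 6 (u = 6 + 0 = 6)
M(b, G) = -2
V = 96 (V = -2*(-8)*6 = 16*6 = 96)
(V + (12/741 - 618/(-35)))² = (96 + (12/741 - 618/(-35)))² = (96 + (12*(1/741) - 618*(-1/35)))² = (96 + (4/247 + 618/35))² = (96 + 152786/8645)² = (982706/8645)² = 965711082436/74736025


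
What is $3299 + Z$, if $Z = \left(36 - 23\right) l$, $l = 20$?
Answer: $3559$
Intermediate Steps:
$Z = 260$ ($Z = \left(36 - 23\right) 20 = 13 \cdot 20 = 260$)
$3299 + Z = 3299 + 260 = 3559$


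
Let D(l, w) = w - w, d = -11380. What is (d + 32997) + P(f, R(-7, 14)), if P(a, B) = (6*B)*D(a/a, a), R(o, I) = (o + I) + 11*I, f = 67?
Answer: 21617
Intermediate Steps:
R(o, I) = o + 12*I (R(o, I) = (I + o) + 11*I = o + 12*I)
D(l, w) = 0
P(a, B) = 0 (P(a, B) = (6*B)*0 = 0)
(d + 32997) + P(f, R(-7, 14)) = (-11380 + 32997) + 0 = 21617 + 0 = 21617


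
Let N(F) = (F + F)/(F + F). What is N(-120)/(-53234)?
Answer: -1/53234 ≈ -1.8785e-5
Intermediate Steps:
N(F) = 1 (N(F) = (2*F)/((2*F)) = (2*F)*(1/(2*F)) = 1)
N(-120)/(-53234) = 1/(-53234) = 1*(-1/53234) = -1/53234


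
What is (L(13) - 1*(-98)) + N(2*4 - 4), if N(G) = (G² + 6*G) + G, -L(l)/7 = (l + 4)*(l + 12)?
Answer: -2833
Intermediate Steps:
L(l) = -7*(4 + l)*(12 + l) (L(l) = -7*(l + 4)*(l + 12) = -7*(4 + l)*(12 + l))
N(G) = G² + 7*G
(L(13) - 1*(-98)) + N(2*4 - 4) = ((-336 - 112*13 - 7*13²) - 1*(-98)) + (2*4 - 4)*(7 + (2*4 - 4)) = ((-336 - 1456 - 7*169) + 98) + (8 - 4)*(7 + (8 - 4)) = ((-336 - 1456 - 1183) + 98) + 4*(7 + 4) = (-2975 + 98) + 4*11 = -2877 + 44 = -2833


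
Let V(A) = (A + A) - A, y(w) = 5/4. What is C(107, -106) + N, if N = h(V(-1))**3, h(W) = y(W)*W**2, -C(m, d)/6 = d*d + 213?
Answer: -4396291/64 ≈ -68692.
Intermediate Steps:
y(w) = 5/4 (y(w) = 5*(1/4) = 5/4)
C(m, d) = -1278 - 6*d**2 (C(m, d) = -6*(d*d + 213) = -6*(d**2 + 213) = -6*(213 + d**2) = -1278 - 6*d**2)
V(A) = A (V(A) = 2*A - A = A)
h(W) = 5*W**2/4
N = 125/64 (N = ((5/4)*(-1)**2)**3 = ((5/4)*1)**3 = (5/4)**3 = 125/64 ≈ 1.9531)
C(107, -106) + N = (-1278 - 6*(-106)**2) + 125/64 = (-1278 - 6*11236) + 125/64 = (-1278 - 67416) + 125/64 = -68694 + 125/64 = -4396291/64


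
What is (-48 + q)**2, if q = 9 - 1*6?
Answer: 2025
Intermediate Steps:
q = 3 (q = 9 - 6 = 3)
(-48 + q)**2 = (-48 + 3)**2 = (-45)**2 = 2025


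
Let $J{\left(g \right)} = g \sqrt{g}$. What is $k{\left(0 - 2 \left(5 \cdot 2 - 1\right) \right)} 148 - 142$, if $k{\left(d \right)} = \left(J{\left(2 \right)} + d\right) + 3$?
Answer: $-2362 + 296 \sqrt{2} \approx -1943.4$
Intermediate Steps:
$J{\left(g \right)} = g^{\frac{3}{2}}$
$k{\left(d \right)} = 3 + d + 2 \sqrt{2}$ ($k{\left(d \right)} = \left(2^{\frac{3}{2}} + d\right) + 3 = \left(2 \sqrt{2} + d\right) + 3 = \left(d + 2 \sqrt{2}\right) + 3 = 3 + d + 2 \sqrt{2}$)
$k{\left(0 - 2 \left(5 \cdot 2 - 1\right) \right)} 148 - 142 = \left(3 + \left(0 - 2 \left(5 \cdot 2 - 1\right)\right) + 2 \sqrt{2}\right) 148 - 142 = \left(3 + \left(0 - 2 \left(10 - 1\right)\right) + 2 \sqrt{2}\right) 148 - 142 = \left(3 + \left(0 - 18\right) + 2 \sqrt{2}\right) 148 - 142 = \left(3 - 18 + 2 \sqrt{2}\right) 148 - 142 = \left(-15 + 2 \sqrt{2}\right) 148 - 142 = \left(-2220 + 296 \sqrt{2}\right) - 142 = -2362 + 296 \sqrt{2}$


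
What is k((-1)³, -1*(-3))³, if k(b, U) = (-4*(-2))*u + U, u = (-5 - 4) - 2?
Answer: -614125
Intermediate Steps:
u = -11 (u = -9 - 2 = -11)
k(b, U) = -88 + U (k(b, U) = -4*(-2)*(-11) + U = 8*(-11) + U = -88 + U)
k((-1)³, -1*(-3))³ = (-88 - 1*(-3))³ = (-88 + 3)³ = (-85)³ = -614125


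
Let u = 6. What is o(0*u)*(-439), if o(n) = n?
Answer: 0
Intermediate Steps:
o(0*u)*(-439) = (0*6)*(-439) = 0*(-439) = 0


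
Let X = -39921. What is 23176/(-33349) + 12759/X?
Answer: -450236329/443775143 ≈ -1.0146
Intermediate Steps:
23176/(-33349) + 12759/X = 23176/(-33349) + 12759/(-39921) = 23176*(-1/33349) + 12759*(-1/39921) = -23176/33349 - 4253/13307 = -450236329/443775143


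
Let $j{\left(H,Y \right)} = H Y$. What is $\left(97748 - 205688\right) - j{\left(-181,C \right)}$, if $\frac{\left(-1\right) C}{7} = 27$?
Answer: $-142149$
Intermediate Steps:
$C = -189$ ($C = \left(-7\right) 27 = -189$)
$\left(97748 - 205688\right) - j{\left(-181,C \right)} = \left(97748 - 205688\right) - \left(-181\right) \left(-189\right) = \left(97748 - 205688\right) - 34209 = -107940 - 34209 = -142149$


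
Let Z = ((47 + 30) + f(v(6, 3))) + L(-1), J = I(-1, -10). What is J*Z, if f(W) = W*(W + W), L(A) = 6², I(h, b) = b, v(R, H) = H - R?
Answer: -1310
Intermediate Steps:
L(A) = 36
J = -10
f(W) = 2*W² (f(W) = W*(2*W) = 2*W²)
Z = 131 (Z = ((47 + 30) + 2*(3 - 1*6)²) + 36 = (77 + 2*(3 - 6)²) + 36 = (77 + 2*(-3)²) + 36 = (77 + 2*9) + 36 = (77 + 18) + 36 = 95 + 36 = 131)
J*Z = -10*131 = -1310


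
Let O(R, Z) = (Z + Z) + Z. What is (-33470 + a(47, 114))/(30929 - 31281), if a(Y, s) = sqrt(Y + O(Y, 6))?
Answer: 16735/176 - sqrt(65)/352 ≈ 95.062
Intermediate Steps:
O(R, Z) = 3*Z (O(R, Z) = 2*Z + Z = 3*Z)
a(Y, s) = sqrt(18 + Y) (a(Y, s) = sqrt(Y + 3*6) = sqrt(Y + 18) = sqrt(18 + Y))
(-33470 + a(47, 114))/(30929 - 31281) = (-33470 + sqrt(18 + 47))/(30929 - 31281) = (-33470 + sqrt(65))/(-352) = (-33470 + sqrt(65))*(-1/352) = 16735/176 - sqrt(65)/352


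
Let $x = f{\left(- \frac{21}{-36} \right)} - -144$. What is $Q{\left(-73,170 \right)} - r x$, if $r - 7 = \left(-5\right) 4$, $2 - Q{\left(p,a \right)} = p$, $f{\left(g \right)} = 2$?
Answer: $1973$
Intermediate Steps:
$Q{\left(p,a \right)} = 2 - p$
$r = -13$ ($r = 7 - 20 = -13$)
$x = 146$ ($x = 2 - -144 = 2 + 144 = 146$)
$Q{\left(-73,170 \right)} - r x = \left(2 - -73\right) - \left(-13\right) 146 = \left(2 + 73\right) - -1898 = 75 + 1898 = 1973$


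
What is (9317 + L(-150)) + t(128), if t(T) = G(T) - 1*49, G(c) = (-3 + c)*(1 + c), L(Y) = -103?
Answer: 25290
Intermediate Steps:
G(c) = (1 + c)*(-3 + c)
t(T) = -52 + T**2 - 2*T (t(T) = (-3 + T**2 - 2*T) - 1*49 = (-3 + T**2 - 2*T) - 49 = -52 + T**2 - 2*T)
(9317 + L(-150)) + t(128) = (9317 - 103) + (-52 + 128**2 - 2*128) = 9214 + (-52 + 16384 - 256) = 9214 + 16076 = 25290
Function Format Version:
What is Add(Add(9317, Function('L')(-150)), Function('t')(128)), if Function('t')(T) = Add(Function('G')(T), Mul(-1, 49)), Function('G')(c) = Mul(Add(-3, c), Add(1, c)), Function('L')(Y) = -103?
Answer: 25290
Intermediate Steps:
Function('G')(c) = Mul(Add(1, c), Add(-3, c))
Function('t')(T) = Add(-52, Pow(T, 2), Mul(-2, T)) (Function('t')(T) = Add(Add(-3, Pow(T, 2), Mul(-2, T)), Mul(-1, 49)) = Add(Add(-3, Pow(T, 2), Mul(-2, T)), -49) = Add(-52, Pow(T, 2), Mul(-2, T)))
Add(Add(9317, Function('L')(-150)), Function('t')(128)) = Add(Add(9317, -103), Add(-52, Pow(128, 2), Mul(-2, 128))) = Add(9214, Add(-52, 16384, -256)) = Add(9214, 16076) = 25290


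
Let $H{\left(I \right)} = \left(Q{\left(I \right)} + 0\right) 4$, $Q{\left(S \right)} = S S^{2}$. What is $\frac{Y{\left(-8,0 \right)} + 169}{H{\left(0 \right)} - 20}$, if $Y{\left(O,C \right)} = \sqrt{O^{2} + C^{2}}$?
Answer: $- \frac{177}{20} \approx -8.85$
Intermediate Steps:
$Q{\left(S \right)} = S^{3}$
$H{\left(I \right)} = 4 I^{3}$ ($H{\left(I \right)} = \left(I^{3} + 0\right) 4 = I^{3} \cdot 4 = 4 I^{3}$)
$Y{\left(O,C \right)} = \sqrt{C^{2} + O^{2}}$
$\frac{Y{\left(-8,0 \right)} + 169}{H{\left(0 \right)} - 20} = \frac{\sqrt{0^{2} + \left(-8\right)^{2}} + 169}{4 \cdot 0^{3} - 20} = \frac{\sqrt{0 + 64} + 169}{4 \cdot 0 - 20} = \frac{\sqrt{64} + 169}{0 - 20} = \frac{8 + 169}{-20} = 177 \left(- \frac{1}{20}\right) = - \frac{177}{20}$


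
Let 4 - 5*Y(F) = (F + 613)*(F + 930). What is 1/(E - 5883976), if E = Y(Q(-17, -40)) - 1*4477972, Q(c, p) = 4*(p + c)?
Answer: -5/52080006 ≈ -9.6006e-8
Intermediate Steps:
Q(c, p) = 4*c + 4*p (Q(c, p) = 4*(c + p) = 4*c + 4*p)
Y(F) = 4/5 - (613 + F)*(930 + F)/5 (Y(F) = 4/5 - (F + 613)*(F + 930)/5 = 4/5 - (613 + F)*(930 + F)/5)
E = -22660126/5 (E = (-570086/5 - 1543*(4*(-17) + 4*(-40))/5 - (4*(-17) + 4*(-40))**2/5) - 1*4477972 = (-570086/5 - 1543*(-68 - 160)/5 - (-68 - 160)**2/5) - 4477972 = (-570086/5 - 1543/5*(-228) - 1/5*(-228)**2) - 4477972 = (-570086/5 + 351804/5 - 1/5*51984) - 4477972 = (-570086/5 + 351804/5 - 51984/5) - 4477972 = -270266/5 - 4477972 = -22660126/5 ≈ -4.5320e+6)
1/(E - 5883976) = 1/(-22660126/5 - 5883976) = 1/(-52080006/5) = -5/52080006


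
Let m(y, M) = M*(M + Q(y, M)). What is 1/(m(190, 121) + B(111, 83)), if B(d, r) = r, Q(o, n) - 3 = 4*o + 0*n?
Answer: 1/107047 ≈ 9.3417e-6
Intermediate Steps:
Q(o, n) = 3 + 4*o (Q(o, n) = 3 + (4*o + 0*n) = 3 + (4*o + 0) = 3 + 4*o)
m(y, M) = M*(3 + M + 4*y) (m(y, M) = M*(M + (3 + 4*y)) = M*(3 + M + 4*y))
1/(m(190, 121) + B(111, 83)) = 1/(121*(3 + 121 + 4*190) + 83) = 1/(121*(3 + 121 + 760) + 83) = 1/(121*884 + 83) = 1/(106964 + 83) = 1/107047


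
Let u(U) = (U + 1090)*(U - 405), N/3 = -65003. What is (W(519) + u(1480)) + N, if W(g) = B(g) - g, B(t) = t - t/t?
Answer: 2567740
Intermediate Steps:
N = -195009 (N = 3*(-65003) = -195009)
u(U) = (-405 + U)*(1090 + U) (u(U) = (1090 + U)*(-405 + U) = (-405 + U)*(1090 + U))
B(t) = -1 + t (B(t) = t - 1*1 = t - 1 = -1 + t)
W(g) = -1 (W(g) = (-1 + g) - g = -1)
(W(519) + u(1480)) + N = (-1 + (-441450 + 1480² + 685*1480)) - 195009 = (-1 + (-441450 + 2190400 + 1013800)) - 195009 = (-1 + 2762750) - 195009 = 2762749 - 195009 = 2567740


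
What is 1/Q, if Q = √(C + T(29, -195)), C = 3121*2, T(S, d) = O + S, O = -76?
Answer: √6195/6195 ≈ 0.012705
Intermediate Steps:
T(S, d) = -76 + S
C = 6242
Q = √6195 (Q = √(6242 + (-76 + 29)) = √(6242 - 47) = √6195 ≈ 78.708)
1/Q = 1/(√6195) = √6195/6195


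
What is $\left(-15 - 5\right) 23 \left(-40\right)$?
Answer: $18400$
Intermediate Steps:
$\left(-15 - 5\right) 23 \left(-40\right) = \left(-20\right) 23 \left(-40\right) = \left(-460\right) \left(-40\right) = 18400$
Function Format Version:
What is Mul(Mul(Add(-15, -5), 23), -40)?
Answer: 18400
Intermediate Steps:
Mul(Mul(Add(-15, -5), 23), -40) = Mul(Mul(-20, 23), -40) = Mul(-460, -40) = 18400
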